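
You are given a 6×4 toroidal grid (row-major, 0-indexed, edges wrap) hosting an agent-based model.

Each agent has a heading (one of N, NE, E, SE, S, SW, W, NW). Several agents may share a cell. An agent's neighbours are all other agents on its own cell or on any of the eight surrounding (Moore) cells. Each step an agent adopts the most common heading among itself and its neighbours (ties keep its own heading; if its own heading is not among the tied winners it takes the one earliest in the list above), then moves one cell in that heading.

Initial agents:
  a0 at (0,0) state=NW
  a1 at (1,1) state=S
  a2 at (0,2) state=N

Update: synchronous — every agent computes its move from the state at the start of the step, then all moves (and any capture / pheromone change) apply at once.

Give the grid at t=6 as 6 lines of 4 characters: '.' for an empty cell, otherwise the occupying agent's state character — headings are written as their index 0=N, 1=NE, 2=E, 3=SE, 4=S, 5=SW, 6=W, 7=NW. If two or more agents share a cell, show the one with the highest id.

..0.
.4..
....
....
....
....

t=1: a0@(5,3):NW a1@(2,1):S a2@(5,2):N
t=2: a0@(4,2):NW a1@(3,1):S a2@(4,2):N
t=3: a0@(3,1):NW a1@(4,1):S a2@(3,2):N
t=4: a0@(2,0):NW a1@(5,1):S a2@(2,2):N
t=5: a0@(1,3):NW a1@(0,1):S a2@(1,2):N
t=6: a0@(0,2):NW a1@(1,1):S a2@(0,2):N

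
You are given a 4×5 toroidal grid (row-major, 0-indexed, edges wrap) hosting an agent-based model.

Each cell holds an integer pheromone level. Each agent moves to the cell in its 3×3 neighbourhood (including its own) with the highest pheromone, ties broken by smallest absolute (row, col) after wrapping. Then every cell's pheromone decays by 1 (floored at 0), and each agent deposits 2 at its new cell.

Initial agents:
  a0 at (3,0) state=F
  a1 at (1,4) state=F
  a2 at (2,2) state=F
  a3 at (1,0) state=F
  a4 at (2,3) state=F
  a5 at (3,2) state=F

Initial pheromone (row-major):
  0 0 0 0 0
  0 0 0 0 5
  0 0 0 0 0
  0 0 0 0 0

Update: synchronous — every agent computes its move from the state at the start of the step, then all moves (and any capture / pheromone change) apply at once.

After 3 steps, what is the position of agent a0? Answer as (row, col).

t=1: a0@(0,0) a1@(1,4) a2@(1,1) a3@(1,4) a4@(1,4) a5@(0,1) | pheromone: 2 2 0 0 0 / 0 2 0 0 10 / 0 0 0 0 0 / 0 0 0 0 0
t=2: a0@(1,4) a1@(1,4) a2@(0,0) a3@(1,4) a4@(1,4) a5@(0,0) | pheromone: 5 1 0 0 0 / 0 1 0 0 17 / 0 0 0 0 0 / 0 0 0 0 0
t=3: a0@(1,4) a1@(1,4) a2@(1,4) a3@(1,4) a4@(1,4) a5@(1,4) | pheromone: 4 0 0 0 0 / 0 0 0 0 28 / 0 0 0 0 0 / 0 0 0 0 0

(1, 4)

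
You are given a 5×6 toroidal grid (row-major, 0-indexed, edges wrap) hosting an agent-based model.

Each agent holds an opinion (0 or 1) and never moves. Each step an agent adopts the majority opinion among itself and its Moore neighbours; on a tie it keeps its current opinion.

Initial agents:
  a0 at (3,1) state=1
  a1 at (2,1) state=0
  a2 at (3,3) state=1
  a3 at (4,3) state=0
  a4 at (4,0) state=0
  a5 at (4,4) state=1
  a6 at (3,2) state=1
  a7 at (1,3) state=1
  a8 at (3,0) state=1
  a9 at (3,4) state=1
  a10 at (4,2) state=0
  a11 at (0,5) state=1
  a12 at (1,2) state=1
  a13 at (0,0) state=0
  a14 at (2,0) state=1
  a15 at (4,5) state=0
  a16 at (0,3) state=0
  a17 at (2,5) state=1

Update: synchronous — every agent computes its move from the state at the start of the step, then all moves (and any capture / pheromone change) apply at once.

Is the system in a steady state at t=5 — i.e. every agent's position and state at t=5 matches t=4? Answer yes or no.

t=1: a0@(3,1):1 a1@(2,1):1 a2@(3,3):1 a3@(4,3):1 a4@(4,0):0 a5@(4,4):1 a6@(3,2):1 a7@(1,3):1 a8@(3,0):1 a9@(3,4):1 a10@(4,2):0 a11@(0,5):0 a12@(1,2):1 a13@(0,0):0 a14@(2,0):1 a15@(4,5):1 a16@(0,3):0 a17@(2,5):1
t=2: a0@(3,1):1 a1@(2,1):1 a2@(3,3):1 a3@(4,3):1 a4@(4,0):0 a5@(4,4):1 a6@(3,2):1 a7@(1,3):1 a8@(3,0):1 a9@(3,4):1 a10@(4,2):1 a11@(0,5):0 a12@(1,2):1 a13@(0,0):0 a14@(2,0):1 a15@(4,5):1 a16@(0,3):1 a17@(2,5):1
t=3: (unchanged — steady state)

yes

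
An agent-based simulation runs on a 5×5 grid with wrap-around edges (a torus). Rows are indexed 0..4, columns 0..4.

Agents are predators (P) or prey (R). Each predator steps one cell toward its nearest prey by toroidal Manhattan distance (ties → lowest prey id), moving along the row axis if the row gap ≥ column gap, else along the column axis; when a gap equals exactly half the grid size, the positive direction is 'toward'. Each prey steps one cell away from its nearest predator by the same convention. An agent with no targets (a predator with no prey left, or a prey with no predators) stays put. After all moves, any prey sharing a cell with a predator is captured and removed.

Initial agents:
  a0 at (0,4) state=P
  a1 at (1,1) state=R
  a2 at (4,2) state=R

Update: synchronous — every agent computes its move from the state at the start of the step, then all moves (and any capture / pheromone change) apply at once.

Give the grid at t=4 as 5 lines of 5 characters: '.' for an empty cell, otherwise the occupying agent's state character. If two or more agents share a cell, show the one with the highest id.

t=1: a0@(0,0):P a1@(1,2):R a2@(4,1):R
t=2: a0@(4,0):P a1@(1,3):R a2@(3,1):R
t=3: a0@(3,0):P a1@(2,3):R a2@(2,1):R
t=4: a0@(2,0):P a1@(2,2):R a2@(1,1):R

.....
.R...
P.R..
.....
.....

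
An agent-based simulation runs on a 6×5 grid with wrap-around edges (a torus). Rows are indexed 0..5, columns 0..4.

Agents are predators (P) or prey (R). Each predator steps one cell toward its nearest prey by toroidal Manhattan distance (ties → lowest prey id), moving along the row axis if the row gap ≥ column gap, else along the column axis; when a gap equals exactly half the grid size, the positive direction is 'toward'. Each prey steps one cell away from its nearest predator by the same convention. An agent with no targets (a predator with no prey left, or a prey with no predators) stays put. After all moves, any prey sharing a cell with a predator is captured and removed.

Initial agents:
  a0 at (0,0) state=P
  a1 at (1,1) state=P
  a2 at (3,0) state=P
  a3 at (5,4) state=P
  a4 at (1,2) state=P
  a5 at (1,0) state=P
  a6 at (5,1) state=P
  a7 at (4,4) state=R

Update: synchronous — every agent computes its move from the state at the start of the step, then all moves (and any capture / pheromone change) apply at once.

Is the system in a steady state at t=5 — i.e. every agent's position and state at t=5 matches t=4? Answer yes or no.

no

t=1: a0@(5,0):P a1@(2,1):P a2@(4,0):P a3@(4,4):P a4@(2,2):P a5@(2,0):P a6@(5,0):P a7@(3,4):R
t=2: a0@(4,0):P a1@(2,0):P a2@(3,0):P a3@(3,4):P a4@(2,3):P a5@(3,0):P a6@(4,0):P a7@(2,4):R
t=3: a0@(3,0):P a1@(2,4):P a2@(2,0):P a3@(2,4):P a4@(2,4):P a5@(2,0):P a6@(3,0):P a7@(2,3):R
t=4: a0@(3,4):P a1@(2,3):P a2@(2,4):P a3@(2,3):P a4@(2,3):P a5@(2,4):P a6@(3,4):P a7@(2,2):R
t=5: a0@(3,3):P a1@(2,2):P a2@(2,3):P a3@(2,2):P a4@(2,2):P a5@(2,3):P a6@(3,3):P a7@(2,1):R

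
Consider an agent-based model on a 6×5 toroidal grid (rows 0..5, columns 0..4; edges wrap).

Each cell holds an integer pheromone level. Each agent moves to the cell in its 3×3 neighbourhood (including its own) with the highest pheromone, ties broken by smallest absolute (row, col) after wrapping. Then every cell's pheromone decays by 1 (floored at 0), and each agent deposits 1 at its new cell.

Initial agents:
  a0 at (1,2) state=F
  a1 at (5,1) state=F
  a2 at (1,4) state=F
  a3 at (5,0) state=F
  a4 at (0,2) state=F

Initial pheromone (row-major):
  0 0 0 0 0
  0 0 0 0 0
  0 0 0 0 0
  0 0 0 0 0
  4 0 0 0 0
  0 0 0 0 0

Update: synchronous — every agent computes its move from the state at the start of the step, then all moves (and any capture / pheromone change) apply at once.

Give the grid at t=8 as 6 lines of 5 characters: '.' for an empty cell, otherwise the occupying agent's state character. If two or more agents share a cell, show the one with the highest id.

.F...
.....
.....
.....
F....
.....

t=1: a0@(0,1) a1@(4,0) a2@(0,0) a3@(4,0) a4@(0,1) | pheromone: 1 2 0 0 0 / 0 0 0 0 0 / 0 0 0 0 0 / 0 0 0 0 0 / 5 0 0 0 0 / 0 0 0 0 0
t=2: a0@(0,1) a1@(4,0) a2@(0,1) a3@(4,0) a4@(0,1) | pheromone: 0 4 0 0 0 / 0 0 0 0 0 / 0 0 0 0 0 / 0 0 0 0 0 / 6 0 0 0 0 / 0 0 0 0 0
t=3: a0@(0,1) a1@(4,0) a2@(0,1) a3@(4,0) a4@(0,1) | pheromone: 0 6 0 0 0 / 0 0 0 0 0 / 0 0 0 0 0 / 0 0 0 0 0 / 7 0 0 0 0 / 0 0 0 0 0
t=4: a0@(0,1) a1@(4,0) a2@(0,1) a3@(4,0) a4@(0,1) | pheromone: 0 8 0 0 0 / 0 0 0 0 0 / 0 0 0 0 0 / 0 0 0 0 0 / 8 0 0 0 0 / 0 0 0 0 0
t=5: a0@(0,1) a1@(4,0) a2@(0,1) a3@(4,0) a4@(0,1) | pheromone: 0 10 0 0 0 / 0 0 0 0 0 / 0 0 0 0 0 / 0 0 0 0 0 / 9 0 0 0 0 / 0 0 0 0 0
t=6: a0@(0,1) a1@(4,0) a2@(0,1) a3@(4,0) a4@(0,1) | pheromone: 0 12 0 0 0 / 0 0 0 0 0 / 0 0 0 0 0 / 0 0 0 0 0 / 10 0 0 0 0 / 0 0 0 0 0
t=7: a0@(0,1) a1@(4,0) a2@(0,1) a3@(4,0) a4@(0,1) | pheromone: 0 14 0 0 0 / 0 0 0 0 0 / 0 0 0 0 0 / 0 0 0 0 0 / 11 0 0 0 0 / 0 0 0 0 0
t=8: a0@(0,1) a1@(4,0) a2@(0,1) a3@(4,0) a4@(0,1) | pheromone: 0 16 0 0 0 / 0 0 0 0 0 / 0 0 0 0 0 / 0 0 0 0 0 / 12 0 0 0 0 / 0 0 0 0 0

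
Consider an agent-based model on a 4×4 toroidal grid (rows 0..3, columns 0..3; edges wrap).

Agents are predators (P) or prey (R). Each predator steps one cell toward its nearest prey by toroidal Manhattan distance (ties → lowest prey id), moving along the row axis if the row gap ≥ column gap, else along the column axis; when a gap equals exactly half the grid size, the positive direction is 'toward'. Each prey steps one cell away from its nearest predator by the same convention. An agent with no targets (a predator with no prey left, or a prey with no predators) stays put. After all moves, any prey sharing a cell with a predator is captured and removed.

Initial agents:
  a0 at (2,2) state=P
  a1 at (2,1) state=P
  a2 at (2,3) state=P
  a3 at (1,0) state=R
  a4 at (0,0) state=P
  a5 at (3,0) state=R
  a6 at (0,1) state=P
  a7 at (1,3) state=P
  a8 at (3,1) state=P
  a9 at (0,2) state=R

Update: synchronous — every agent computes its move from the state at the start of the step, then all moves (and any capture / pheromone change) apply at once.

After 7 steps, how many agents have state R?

t=1: a0@(3,2):P a1@(1,1):P a2@(1,3):P a3@(2,0):R a4@(1,0):P a5@(2,0):R a6@(0,2):P a7@(1,0):P a8@(3,0):P a9@(0,3):R
t=2: a0@(0,2):P a1@(2,1):P a2@(0,3):P a3@(3,0):R a4@(2,0):P a5@(3,0):R a6@(0,3):P a7@(2,0):P a8@(2,0):P a9@(3,3):R
t=3: a0@(3,2):P a1@(3,1):P a2@(3,3):P a3@(0,0):R a4@(3,0):P a5@(0,0):R a6@(3,3):P a7@(3,0):P a8@(3,0):P a9@(2,3):R
t=4: a0@(2,2):P a1@(0,1):P a2@(2,3):P a3@(1,0):R a4@(0,0):P a5@(1,0):R a6@(2,3):P a7@(0,0):P a8@(0,0):P a9@(1,3):R
t=5: a0@(1,2):P a1@(1,1):P a2@(1,3):P a3@(2,0):R a4@(1,0):P a5@(2,0):R a6@(1,3):P a7@(1,0):P a8@(1,0):P a9@(0,3):R
t=6: a0@(0,2):P a1@(2,1):P a2@(0,3):P a3@(3,0):R a4@(2,0):P a5@(3,0):R a6@(0,3):P a7@(2,0):P a8@(2,0):P a9@(3,3):R
t=7: a0@(3,2):P a1@(3,1):P a2@(3,3):P a3@(0,0):R a4@(3,0):P a5@(0,0):R a6@(3,3):P a7@(3,0):P a8@(3,0):P a9@(2,3):R

3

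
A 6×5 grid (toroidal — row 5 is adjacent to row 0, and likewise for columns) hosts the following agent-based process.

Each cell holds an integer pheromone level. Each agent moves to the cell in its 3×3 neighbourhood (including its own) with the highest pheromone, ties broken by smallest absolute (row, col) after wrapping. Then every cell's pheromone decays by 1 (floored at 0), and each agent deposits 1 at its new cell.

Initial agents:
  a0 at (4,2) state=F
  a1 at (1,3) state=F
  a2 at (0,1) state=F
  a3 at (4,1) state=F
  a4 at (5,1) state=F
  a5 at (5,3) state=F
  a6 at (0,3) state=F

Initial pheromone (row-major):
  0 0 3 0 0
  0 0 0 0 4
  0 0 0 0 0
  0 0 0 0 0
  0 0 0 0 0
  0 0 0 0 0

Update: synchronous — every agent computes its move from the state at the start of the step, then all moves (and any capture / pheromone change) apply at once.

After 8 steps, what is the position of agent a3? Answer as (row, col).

t=1: a0@(3,1) a1@(1,4) a2@(0,2) a3@(3,0) a4@(0,2) a5@(0,2) a6@(1,4) | pheromone: 0 0 5 0 0 / 0 0 0 0 5 / 0 0 0 0 0 / 1 1 0 0 0 / 0 0 0 0 0 / 0 0 0 0 0
t=2: a0@(3,0) a1@(1,4) a2@(0,2) a3@(3,0) a4@(0,2) a5@(0,2) a6@(1,4) | pheromone: 0 0 7 0 0 / 0 0 0 0 6 / 0 0 0 0 0 / 2 0 0 0 0 / 0 0 0 0 0 / 0 0 0 0 0
t=3: a0@(3,0) a1@(1,4) a2@(0,2) a3@(3,0) a4@(0,2) a5@(0,2) a6@(1,4) | pheromone: 0 0 9 0 0 / 0 0 0 0 7 / 0 0 0 0 0 / 3 0 0 0 0 / 0 0 0 0 0 / 0 0 0 0 0
t=4: a0@(3,0) a1@(1,4) a2@(0,2) a3@(3,0) a4@(0,2) a5@(0,2) a6@(1,4) | pheromone: 0 0 11 0 0 / 0 0 0 0 8 / 0 0 0 0 0 / 4 0 0 0 0 / 0 0 0 0 0 / 0 0 0 0 0
t=5: a0@(3,0) a1@(1,4) a2@(0,2) a3@(3,0) a4@(0,2) a5@(0,2) a6@(1,4) | pheromone: 0 0 13 0 0 / 0 0 0 0 9 / 0 0 0 0 0 / 5 0 0 0 0 / 0 0 0 0 0 / 0 0 0 0 0
t=6: a0@(3,0) a1@(1,4) a2@(0,2) a3@(3,0) a4@(0,2) a5@(0,2) a6@(1,4) | pheromone: 0 0 15 0 0 / 0 0 0 0 10 / 0 0 0 0 0 / 6 0 0 0 0 / 0 0 0 0 0 / 0 0 0 0 0
t=7: a0@(3,0) a1@(1,4) a2@(0,2) a3@(3,0) a4@(0,2) a5@(0,2) a6@(1,4) | pheromone: 0 0 17 0 0 / 0 0 0 0 11 / 0 0 0 0 0 / 7 0 0 0 0 / 0 0 0 0 0 / 0 0 0 0 0
t=8: a0@(3,0) a1@(1,4) a2@(0,2) a3@(3,0) a4@(0,2) a5@(0,2) a6@(1,4) | pheromone: 0 0 19 0 0 / 0 0 0 0 12 / 0 0 0 0 0 / 8 0 0 0 0 / 0 0 0 0 0 / 0 0 0 0 0

(3, 0)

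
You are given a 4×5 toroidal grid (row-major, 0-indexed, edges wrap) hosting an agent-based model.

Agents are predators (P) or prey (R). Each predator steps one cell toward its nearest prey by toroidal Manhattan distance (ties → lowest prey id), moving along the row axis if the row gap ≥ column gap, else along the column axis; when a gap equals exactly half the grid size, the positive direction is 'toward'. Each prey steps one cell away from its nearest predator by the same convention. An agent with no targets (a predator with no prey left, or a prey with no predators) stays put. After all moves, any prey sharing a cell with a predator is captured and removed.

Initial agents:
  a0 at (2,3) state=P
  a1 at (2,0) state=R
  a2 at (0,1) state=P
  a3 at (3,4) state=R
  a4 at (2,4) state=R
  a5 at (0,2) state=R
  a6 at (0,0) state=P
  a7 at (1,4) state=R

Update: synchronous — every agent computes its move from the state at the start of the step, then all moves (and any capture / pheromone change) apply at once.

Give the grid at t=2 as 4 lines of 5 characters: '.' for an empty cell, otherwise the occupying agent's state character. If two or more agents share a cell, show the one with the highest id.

...PR
.....
PRR..
....R

t=1: a0@(2,4):P a1@(2,1):R a2@(0,2):P a3@(0,4):R a4@(2,0):R a5@(0,3):R a6@(1,0):P a7@(0,4):R
t=2: a0@(2,0):P a1@(2,2):R a2@(0,3):P a3@(3,4):R a4@(2,1):R a5@(0,4):R a6@(2,0):P a7@(3,4):R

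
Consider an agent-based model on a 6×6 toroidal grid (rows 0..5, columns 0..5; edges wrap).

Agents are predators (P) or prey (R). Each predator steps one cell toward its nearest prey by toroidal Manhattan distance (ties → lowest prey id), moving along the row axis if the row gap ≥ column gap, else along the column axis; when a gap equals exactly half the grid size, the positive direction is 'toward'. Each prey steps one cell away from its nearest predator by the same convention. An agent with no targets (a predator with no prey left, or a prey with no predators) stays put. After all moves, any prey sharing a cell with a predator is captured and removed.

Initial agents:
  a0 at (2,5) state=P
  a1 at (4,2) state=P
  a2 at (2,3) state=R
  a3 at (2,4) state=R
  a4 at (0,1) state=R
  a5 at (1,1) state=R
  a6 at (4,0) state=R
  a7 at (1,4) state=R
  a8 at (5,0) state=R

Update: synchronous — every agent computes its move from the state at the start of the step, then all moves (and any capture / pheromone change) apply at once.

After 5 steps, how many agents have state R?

t=1: a0@(2,4):P a1@(4,1):P a2@(2,2):R a3@(2,3):R a4@(1,1):R a5@(1,2):R a6@(4,5):R a7@(0,4):R a8@(5,5):R
t=2: a0@(2,3):P a1@(4,0):P a2@(2,1):R a3@(2,2):R a4@(0,1):R a5@(1,1):R a6@(4,4):R a7@(5,4):R a8@(5,4):R
t=3: a0@(2,2):P a1@(4,5):P a2@(2,0):R a3@(2,1):R a4@(1,1):R a5@(1,0):R a6@(4,3):R a7@(5,3):R a8@(5,3):R
t=4: a0@(2,1):P a1@(4,4):P a2@(2,5):R a3@(2,0):R a4@(0,1):R a5@(1,5):R a6@(4,2):R a7@(5,2):R a8@(5,2):R
t=5: a0@(2,0):P a1@(4,3):P a2@(2,4):R a3@(2,5):R a4@(5,1):R a5@(1,4):R a6@(4,1):R a7@(5,1):R a8@(5,1):R

7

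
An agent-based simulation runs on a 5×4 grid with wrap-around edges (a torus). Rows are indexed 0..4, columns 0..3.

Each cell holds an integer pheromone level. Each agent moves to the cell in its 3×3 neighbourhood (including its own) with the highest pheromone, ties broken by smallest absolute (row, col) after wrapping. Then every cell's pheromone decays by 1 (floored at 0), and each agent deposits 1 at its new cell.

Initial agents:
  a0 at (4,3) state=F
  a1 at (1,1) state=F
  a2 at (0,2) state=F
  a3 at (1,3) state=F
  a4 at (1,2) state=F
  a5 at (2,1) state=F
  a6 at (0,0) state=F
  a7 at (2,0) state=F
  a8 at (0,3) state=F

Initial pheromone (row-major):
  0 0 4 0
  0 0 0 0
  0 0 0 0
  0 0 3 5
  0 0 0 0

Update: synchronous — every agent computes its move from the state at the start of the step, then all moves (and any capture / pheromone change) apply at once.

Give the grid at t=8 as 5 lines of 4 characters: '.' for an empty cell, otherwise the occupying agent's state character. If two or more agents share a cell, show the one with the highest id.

F.F.
....
....
...F
....

t=1: a0@(3,3) a1@(0,2) a2@(0,2) a3@(0,2) a4@(0,2) a5@(3,2) a6@(0,0) a7@(3,3) a8@(0,2) | pheromone: 1 0 8 0 / 0 0 0 0 / 0 0 0 0 / 0 0 3 6 / 0 0 0 0
t=2: a0@(3,3) a1@(0,2) a2@(0,2) a3@(0,2) a4@(0,2) a5@(3,3) a6@(0,0) a7@(3,3) a8@(0,2) | pheromone: 1 0 12 0 / 0 0 0 0 / 0 0 0 0 / 0 0 2 8 / 0 0 0 0
t=3: a0@(3,3) a1@(0,2) a2@(0,2) a3@(0,2) a4@(0,2) a5@(3,3) a6@(0,0) a7@(3,3) a8@(0,2) | pheromone: 1 0 16 0 / 0 0 0 0 / 0 0 0 0 / 0 0 1 10 / 0 0 0 0
t=4: a0@(3,3) a1@(0,2) a2@(0,2) a3@(0,2) a4@(0,2) a5@(3,3) a6@(0,0) a7@(3,3) a8@(0,2) | pheromone: 1 0 20 0 / 0 0 0 0 / 0 0 0 0 / 0 0 0 12 / 0 0 0 0
t=5: a0@(3,3) a1@(0,2) a2@(0,2) a3@(0,2) a4@(0,2) a5@(3,3) a6@(0,0) a7@(3,3) a8@(0,2) | pheromone: 1 0 24 0 / 0 0 0 0 / 0 0 0 0 / 0 0 0 14 / 0 0 0 0
t=6: a0@(3,3) a1@(0,2) a2@(0,2) a3@(0,2) a4@(0,2) a5@(3,3) a6@(0,0) a7@(3,3) a8@(0,2) | pheromone: 1 0 28 0 / 0 0 0 0 / 0 0 0 0 / 0 0 0 16 / 0 0 0 0
t=7: a0@(3,3) a1@(0,2) a2@(0,2) a3@(0,2) a4@(0,2) a5@(3,3) a6@(0,0) a7@(3,3) a8@(0,2) | pheromone: 1 0 32 0 / 0 0 0 0 / 0 0 0 0 / 0 0 0 18 / 0 0 0 0
t=8: a0@(3,3) a1@(0,2) a2@(0,2) a3@(0,2) a4@(0,2) a5@(3,3) a6@(0,0) a7@(3,3) a8@(0,2) | pheromone: 1 0 36 0 / 0 0 0 0 / 0 0 0 0 / 0 0 0 20 / 0 0 0 0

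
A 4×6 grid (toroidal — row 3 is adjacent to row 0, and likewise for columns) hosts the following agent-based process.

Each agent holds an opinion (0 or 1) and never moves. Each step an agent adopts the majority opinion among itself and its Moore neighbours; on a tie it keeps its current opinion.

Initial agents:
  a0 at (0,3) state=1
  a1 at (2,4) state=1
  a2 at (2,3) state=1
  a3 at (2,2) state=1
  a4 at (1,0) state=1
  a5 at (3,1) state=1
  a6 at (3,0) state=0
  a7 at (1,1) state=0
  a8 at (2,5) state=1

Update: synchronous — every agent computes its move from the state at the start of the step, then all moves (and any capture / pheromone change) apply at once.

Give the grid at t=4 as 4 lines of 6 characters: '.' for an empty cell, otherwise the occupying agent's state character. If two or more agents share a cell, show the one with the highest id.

...1..
11....
..1111
11....

t=1: a0@(0,3):1 a1@(2,4):1 a2@(2,3):1 a3@(2,2):1 a4@(1,0):1 a5@(3,1):1 a6@(3,0):1 a7@(1,1):1 a8@(2,5):1
t=2: (unchanged — steady state)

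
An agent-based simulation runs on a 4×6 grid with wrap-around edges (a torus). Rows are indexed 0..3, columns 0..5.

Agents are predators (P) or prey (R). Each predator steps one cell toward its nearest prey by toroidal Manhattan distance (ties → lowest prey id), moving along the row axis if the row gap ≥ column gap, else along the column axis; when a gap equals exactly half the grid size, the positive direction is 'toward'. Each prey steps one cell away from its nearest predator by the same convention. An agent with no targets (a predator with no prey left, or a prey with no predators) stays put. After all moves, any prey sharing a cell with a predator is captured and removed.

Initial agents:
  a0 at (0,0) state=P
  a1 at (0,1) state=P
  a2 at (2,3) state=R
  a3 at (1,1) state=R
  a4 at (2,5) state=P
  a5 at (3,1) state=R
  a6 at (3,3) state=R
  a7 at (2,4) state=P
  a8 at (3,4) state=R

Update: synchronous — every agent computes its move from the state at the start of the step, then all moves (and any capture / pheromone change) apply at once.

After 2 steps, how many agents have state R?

4

t=1: a0@(1,0):P a1@(1,1):P a2@(2,2):R a3@(2,1):R a4@(2,4):P a5@(2,1):R a6@(0,3):R a7@(2,3):P a8@(0,4):R
t=2: a0@(2,0):P a1@(2,1):P a3@(3,1):R a4@(2,3):P a5@(3,1):R a6@(3,3):R a7@(2,2):P a8@(3,4):R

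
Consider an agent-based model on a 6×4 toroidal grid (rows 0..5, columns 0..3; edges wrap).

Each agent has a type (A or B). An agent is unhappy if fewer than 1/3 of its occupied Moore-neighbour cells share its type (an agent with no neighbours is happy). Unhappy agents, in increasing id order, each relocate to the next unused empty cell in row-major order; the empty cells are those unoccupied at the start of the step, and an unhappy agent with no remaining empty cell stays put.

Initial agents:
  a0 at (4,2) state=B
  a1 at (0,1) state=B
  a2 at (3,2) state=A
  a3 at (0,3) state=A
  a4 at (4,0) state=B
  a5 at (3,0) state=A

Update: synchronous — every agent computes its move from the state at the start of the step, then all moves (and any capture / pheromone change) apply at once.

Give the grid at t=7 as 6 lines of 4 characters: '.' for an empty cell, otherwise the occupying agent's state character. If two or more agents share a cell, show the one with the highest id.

BBAA
B.A.
....
....
....
....

t=1: a0@(0,0):B a1@(0,1):B a2@(0,2):A a3@(0,3):A a4@(1,0):B a5@(1,1):A
t=2: a0@(0,0):B a1@(0,1):B a2@(0,2):A a3@(0,3):A a4@(1,0):B a5@(1,2):A
t=3: (unchanged — steady state)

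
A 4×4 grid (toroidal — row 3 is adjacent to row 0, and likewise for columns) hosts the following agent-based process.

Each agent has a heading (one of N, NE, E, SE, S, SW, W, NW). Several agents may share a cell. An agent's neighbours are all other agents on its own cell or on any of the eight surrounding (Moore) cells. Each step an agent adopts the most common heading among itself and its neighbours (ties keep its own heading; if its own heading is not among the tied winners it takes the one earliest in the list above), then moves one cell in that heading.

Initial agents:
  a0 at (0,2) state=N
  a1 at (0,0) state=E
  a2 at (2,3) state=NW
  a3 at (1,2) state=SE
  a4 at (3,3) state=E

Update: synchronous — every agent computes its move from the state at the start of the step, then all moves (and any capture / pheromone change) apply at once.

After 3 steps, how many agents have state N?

1

t=1: a0@(3,2):N a1@(0,1):E a2@(1,2):NW a3@(2,3):SE a4@(3,0):E
t=2: a0@(2,2):N a1@(0,2):E a2@(0,1):NW a3@(3,0):SE a4@(3,1):E
t=3: a0@(1,2):N a1@(0,3):E a2@(0,2):E a3@(0,1):SE a4@(3,2):E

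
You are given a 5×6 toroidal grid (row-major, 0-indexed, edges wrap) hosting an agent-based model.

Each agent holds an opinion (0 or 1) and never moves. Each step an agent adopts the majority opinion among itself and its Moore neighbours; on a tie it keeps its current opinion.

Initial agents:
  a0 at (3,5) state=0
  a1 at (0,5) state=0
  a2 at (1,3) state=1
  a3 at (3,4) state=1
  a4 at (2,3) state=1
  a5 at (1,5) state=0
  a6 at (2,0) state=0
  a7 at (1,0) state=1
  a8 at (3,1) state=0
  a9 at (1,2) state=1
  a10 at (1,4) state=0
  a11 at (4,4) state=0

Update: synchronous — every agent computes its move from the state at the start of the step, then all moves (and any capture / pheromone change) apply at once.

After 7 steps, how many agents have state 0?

8

t=1: a0@(3,5):0 a1@(0,5):0 a2@(1,3):1 a3@(3,4):1 a4@(2,3):1 a5@(1,5):0 a6@(2,0):0 a7@(1,0):0 a8@(3,1):0 a9@(1,2):1 a10@(1,4):0 a11@(4,4):0
t=2: (unchanged — steady state)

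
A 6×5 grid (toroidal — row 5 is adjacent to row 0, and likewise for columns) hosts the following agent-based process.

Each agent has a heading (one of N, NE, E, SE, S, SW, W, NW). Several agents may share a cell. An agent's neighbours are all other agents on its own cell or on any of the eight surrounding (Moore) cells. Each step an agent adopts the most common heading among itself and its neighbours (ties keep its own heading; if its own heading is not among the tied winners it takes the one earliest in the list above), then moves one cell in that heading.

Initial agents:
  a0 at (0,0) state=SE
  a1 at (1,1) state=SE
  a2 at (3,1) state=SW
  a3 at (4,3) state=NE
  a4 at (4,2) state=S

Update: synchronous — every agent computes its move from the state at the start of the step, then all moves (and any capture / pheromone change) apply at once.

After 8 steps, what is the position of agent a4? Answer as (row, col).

(0, 2)

t=1: a0@(1,1):SE a1@(2,2):SE a2@(4,0):SW a3@(3,4):NE a4@(5,2):S
t=2: a0@(2,2):SE a1@(3,3):SE a2@(5,4):SW a3@(2,0):NE a4@(0,2):S
t=3: a0@(3,3):SE a1@(4,4):SE a2@(0,3):SW a3@(1,1):NE a4@(1,2):S
t=4: a0@(4,4):SE a1@(5,0):SE a2@(1,2):SW a3@(0,2):NE a4@(2,2):S
t=5: a0@(5,0):SE a1@(0,1):SE a2@(2,1):SW a3@(5,3):NE a4@(3,2):S
t=6: a0@(0,1):SE a1@(1,2):SE a2@(3,0):SW a3@(4,4):NE a4@(4,2):S
t=7: a0@(1,2):SE a1@(2,3):SE a2@(4,4):SW a3@(3,0):NE a4@(5,2):S
t=8: a0@(2,3):SE a1@(3,4):SE a2@(5,3):SW a3@(2,1):NE a4@(0,2):S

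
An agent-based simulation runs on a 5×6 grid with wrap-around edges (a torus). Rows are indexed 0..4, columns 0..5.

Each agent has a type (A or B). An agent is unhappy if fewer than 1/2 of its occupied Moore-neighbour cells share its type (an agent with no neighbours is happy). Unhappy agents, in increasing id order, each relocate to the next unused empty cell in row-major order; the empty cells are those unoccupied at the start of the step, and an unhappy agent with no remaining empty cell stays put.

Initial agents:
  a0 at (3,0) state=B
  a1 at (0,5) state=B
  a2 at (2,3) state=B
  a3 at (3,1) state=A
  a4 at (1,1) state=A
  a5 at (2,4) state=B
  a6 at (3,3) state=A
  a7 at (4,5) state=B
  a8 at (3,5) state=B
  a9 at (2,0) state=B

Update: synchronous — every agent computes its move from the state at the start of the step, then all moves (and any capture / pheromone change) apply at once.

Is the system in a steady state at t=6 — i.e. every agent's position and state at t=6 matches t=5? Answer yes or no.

t=1: a0@(3,0):B a1@(0,5):B a2@(2,3):B a3@(0,0):A a4@(0,1):A a5@(2,4):B a6@(0,2):A a7@(4,5):B a8@(3,5):B a9@(2,0):B
t=2: a0@(3,0):B a1@(0,5):B a2@(2,3):B a3@(0,3):A a4@(0,1):A a5@(2,4):B a6@(0,2):A a7@(4,5):B a8@(3,5):B a9@(2,0):B
t=3: (unchanged — steady state)

yes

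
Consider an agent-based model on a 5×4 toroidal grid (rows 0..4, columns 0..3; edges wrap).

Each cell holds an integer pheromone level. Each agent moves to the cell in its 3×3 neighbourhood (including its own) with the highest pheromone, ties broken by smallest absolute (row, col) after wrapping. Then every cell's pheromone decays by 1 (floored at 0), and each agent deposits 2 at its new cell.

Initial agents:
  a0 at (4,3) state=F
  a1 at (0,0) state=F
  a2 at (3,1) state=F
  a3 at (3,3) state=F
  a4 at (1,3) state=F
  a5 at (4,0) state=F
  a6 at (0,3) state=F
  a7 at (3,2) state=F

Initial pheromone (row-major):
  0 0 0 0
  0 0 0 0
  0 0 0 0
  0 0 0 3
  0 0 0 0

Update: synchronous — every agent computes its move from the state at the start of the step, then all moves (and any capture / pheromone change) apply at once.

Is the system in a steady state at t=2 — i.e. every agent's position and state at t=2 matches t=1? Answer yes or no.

no

t=1: a0@(3,3) a1@(0,0) a2@(2,0) a3@(3,3) a4@(0,0) a5@(3,3) a6@(0,0) a7@(3,3) | pheromone: 6 0 0 0 / 0 0 0 0 / 2 0 0 0 / 0 0 0 10 / 0 0 0 0
t=2: a0@(3,3) a1@(0,0) a2@(3,3) a3@(3,3) a4@(0,0) a5@(3,3) a6@(0,0) a7@(3,3) | pheromone: 11 0 0 0 / 0 0 0 0 / 1 0 0 0 / 0 0 0 19 / 0 0 0 0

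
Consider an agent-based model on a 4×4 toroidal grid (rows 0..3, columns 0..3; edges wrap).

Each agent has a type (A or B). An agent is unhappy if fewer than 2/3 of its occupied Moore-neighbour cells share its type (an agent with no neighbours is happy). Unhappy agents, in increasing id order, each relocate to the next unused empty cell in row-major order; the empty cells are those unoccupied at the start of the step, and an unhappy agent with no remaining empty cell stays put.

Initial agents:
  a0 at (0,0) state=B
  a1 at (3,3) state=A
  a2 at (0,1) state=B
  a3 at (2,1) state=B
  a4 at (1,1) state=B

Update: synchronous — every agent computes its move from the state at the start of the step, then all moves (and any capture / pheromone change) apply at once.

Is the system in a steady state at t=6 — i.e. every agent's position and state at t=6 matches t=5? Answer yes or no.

no

t=1: a0@(0,0):B a1@(0,2):A a2@(0,1):B a3@(2,1):B a4@(1,1):B
t=2: a0@(0,0):B a1@(0,3):A a2@(0,1):B a3@(2,1):B a4@(1,1):B
t=3: a0@(0,0):B a1@(0,2):A a2@(0,1):B a3@(2,1):B a4@(1,1):B
t=4: a0@(0,0):B a1@(0,3):A a2@(0,1):B a3@(2,1):B a4@(1,1):B
t=5: a0@(0,0):B a1@(0,2):A a2@(0,1):B a3@(2,1):B a4@(1,1):B
t=6: a0@(0,0):B a1@(0,3):A a2@(0,1):B a3@(2,1):B a4@(1,1):B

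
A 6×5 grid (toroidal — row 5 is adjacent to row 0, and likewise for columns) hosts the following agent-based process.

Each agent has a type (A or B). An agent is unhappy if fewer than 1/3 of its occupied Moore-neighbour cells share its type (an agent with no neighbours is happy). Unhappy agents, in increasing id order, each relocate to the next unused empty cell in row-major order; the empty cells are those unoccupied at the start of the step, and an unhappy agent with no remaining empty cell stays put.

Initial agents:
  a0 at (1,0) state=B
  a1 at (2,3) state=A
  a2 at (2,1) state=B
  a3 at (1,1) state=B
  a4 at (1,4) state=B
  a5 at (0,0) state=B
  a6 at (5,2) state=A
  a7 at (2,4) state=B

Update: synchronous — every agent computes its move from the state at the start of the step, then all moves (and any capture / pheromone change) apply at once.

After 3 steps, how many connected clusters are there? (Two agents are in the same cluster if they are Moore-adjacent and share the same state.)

t=1: a0@(1,0):B a1@(0,1):A a2@(2,1):B a3@(1,1):B a4@(1,4):B a5@(0,0):B a6@(5,2):A a7@(2,4):B
t=2: a0@(1,0):B a1@(0,2):A a2@(2,1):B a3@(1,1):B a4@(1,4):B a5@(0,0):B a6@(5,2):A a7@(2,4):B
t=3: (unchanged — steady state)

2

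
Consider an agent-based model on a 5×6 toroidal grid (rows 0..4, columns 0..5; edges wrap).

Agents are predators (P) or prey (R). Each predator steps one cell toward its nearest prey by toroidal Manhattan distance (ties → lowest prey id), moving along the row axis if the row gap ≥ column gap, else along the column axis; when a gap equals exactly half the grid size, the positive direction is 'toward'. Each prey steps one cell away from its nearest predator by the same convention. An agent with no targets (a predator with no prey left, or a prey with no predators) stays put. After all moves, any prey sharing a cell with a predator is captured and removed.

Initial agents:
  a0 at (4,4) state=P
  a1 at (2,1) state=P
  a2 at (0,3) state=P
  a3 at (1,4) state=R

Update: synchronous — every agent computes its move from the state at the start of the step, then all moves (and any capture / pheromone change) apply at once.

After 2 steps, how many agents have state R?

t=1: a0@(0,4):P a1@(2,2):P a2@(1,3):P a3@(2,4):R
t=2: a0@(1,4):P a1@(2,3):P a2@(2,3):P a3@(3,4):R

1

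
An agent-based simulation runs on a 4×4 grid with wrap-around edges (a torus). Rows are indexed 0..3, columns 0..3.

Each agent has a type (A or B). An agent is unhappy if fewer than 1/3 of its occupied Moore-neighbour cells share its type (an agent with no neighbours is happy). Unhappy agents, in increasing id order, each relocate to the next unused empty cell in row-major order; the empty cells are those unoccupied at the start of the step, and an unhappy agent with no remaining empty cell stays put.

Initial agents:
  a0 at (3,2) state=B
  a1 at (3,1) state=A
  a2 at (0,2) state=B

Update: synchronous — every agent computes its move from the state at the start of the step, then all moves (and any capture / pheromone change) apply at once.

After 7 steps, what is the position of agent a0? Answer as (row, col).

(3, 2)

t=1: a0@(3,2):B a1@(0,0):A a2@(0,2):B
t=2: (unchanged — steady state)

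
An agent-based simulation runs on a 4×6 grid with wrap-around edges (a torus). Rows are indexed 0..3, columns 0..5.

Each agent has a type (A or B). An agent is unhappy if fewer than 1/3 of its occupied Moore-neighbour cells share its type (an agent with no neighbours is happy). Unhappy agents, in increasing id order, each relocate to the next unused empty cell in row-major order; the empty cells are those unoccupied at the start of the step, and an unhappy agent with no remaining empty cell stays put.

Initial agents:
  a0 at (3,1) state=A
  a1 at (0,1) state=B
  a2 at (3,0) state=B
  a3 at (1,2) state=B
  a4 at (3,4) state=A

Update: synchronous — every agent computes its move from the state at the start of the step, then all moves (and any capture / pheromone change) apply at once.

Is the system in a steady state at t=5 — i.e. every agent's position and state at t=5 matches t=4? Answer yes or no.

no

t=1: a0@(0,0):A a1@(0,1):B a2@(3,0):B a3@(1,2):B a4@(3,4):A
t=2: a0@(0,2):A a1@(0,1):B a2@(3,0):B a3@(1,2):B a4@(3,4):A
t=3: a0@(0,0):A a1@(0,1):B a2@(3,0):B a3@(1,2):B a4@(3,4):A
t=4: a0@(0,2):A a1@(0,1):B a2@(3,0):B a3@(1,2):B a4@(3,4):A
t=5: a0@(0,0):A a1@(0,1):B a2@(3,0):B a3@(1,2):B a4@(3,4):A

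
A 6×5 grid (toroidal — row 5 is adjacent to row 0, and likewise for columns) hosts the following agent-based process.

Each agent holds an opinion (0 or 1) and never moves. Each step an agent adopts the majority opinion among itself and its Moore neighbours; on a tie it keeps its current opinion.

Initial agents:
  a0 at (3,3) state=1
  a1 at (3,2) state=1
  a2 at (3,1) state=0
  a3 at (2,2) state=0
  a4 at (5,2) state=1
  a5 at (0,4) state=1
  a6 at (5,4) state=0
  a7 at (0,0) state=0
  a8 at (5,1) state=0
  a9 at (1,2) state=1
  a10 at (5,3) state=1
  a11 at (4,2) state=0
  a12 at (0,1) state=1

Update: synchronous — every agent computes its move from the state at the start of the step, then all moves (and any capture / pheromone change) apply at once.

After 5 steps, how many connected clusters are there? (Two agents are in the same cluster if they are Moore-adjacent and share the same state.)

t=1: a0@(3,3):1 a1@(3,2):0 a2@(3,1):0 a3@(2,2):1 a4@(5,2):1 a5@(0,4):1 a6@(5,4):0 a7@(0,0):0 a8@(5,1):0 a9@(1,2):1 a10@(5,3):1 a11@(4,2):1 a12@(0,1):1
t=2: a0@(3,3):1 a1@(3,2):1 a2@(3,1):0 a3@(2,2):1 a4@(5,2):1 a5@(0,4):1 a6@(5,4):0 a7@(0,0):0 a8@(5,1):1 a9@(1,2):1 a10@(5,3):1 a11@(4,2):1 a12@(0,1):1
t=3: a0@(3,3):1 a1@(3,2):1 a2@(3,1):1 a3@(2,2):1 a4@(5,2):1 a5@(0,4):1 a6@(5,4):0 a7@(0,0):1 a8@(5,1):1 a9@(1,2):1 a10@(5,3):1 a11@(4,2):1 a12@(0,1):1
t=4: a0@(3,3):1 a1@(3,2):1 a2@(3,1):1 a3@(2,2):1 a4@(5,2):1 a5@(0,4):1 a6@(5,4):1 a7@(0,0):1 a8@(5,1):1 a9@(1,2):1 a10@(5,3):1 a11@(4,2):1 a12@(0,1):1
t=5: (unchanged — steady state)

1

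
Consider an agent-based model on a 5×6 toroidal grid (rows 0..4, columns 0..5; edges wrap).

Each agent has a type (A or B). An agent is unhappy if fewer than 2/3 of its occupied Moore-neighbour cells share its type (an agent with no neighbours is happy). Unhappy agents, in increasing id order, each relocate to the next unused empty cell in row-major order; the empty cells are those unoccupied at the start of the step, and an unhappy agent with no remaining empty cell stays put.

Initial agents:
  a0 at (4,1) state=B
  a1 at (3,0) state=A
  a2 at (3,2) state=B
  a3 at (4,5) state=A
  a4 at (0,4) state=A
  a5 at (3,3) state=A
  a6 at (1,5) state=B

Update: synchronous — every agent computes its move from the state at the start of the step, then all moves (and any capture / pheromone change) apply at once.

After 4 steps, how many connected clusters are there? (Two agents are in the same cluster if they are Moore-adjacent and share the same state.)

t=1: a0@(0,0):B a1@(0,1):A a2@(0,2):B a3@(4,5):A a4@(0,3):A a5@(0,5):A a6@(1,0):B
t=2: a0@(0,4):B a1@(1,1):A a2@(1,2):B a3@(1,3):A a4@(1,4):A a5@(1,5):A a6@(2,0):B
t=3: a0@(0,0):B a1@(0,1):A a2@(0,2):B a3@(0,3):A a4@(1,4):A a5@(0,5):A a6@(1,0):B
t=4: a0@(0,4):B a1@(1,1):A a2@(1,2):B a3@(1,3):A a4@(1,4):A a5@(1,5):A a6@(2,0):B

5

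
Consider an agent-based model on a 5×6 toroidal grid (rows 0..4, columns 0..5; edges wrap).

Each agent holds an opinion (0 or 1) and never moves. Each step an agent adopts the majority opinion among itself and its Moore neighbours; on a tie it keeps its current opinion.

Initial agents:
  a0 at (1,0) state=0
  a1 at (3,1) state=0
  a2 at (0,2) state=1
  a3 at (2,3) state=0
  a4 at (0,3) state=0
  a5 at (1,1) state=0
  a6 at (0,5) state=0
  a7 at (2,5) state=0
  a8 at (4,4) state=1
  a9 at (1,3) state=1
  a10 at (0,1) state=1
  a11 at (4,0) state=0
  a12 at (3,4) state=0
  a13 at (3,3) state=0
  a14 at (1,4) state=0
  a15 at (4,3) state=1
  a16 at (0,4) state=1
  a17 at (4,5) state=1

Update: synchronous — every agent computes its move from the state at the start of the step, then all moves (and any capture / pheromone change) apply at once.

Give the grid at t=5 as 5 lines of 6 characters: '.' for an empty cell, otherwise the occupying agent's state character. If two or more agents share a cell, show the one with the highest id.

t=1: a0@(1,0):0 a1@(3,1):0 a2@(0,2):1 a3@(2,3):0 a4@(0,3):1 a5@(1,1):0 a6@(0,5):0 a7@(2,5):0 a8@(4,4):1 a9@(1,3):1 a10@(0,1):0 a11@(4,0):0 a12@(3,4):0 a13@(3,3):0 a14@(1,4):0 a15@(4,3):1 a16@(0,4):1 a17@(4,5):1
t=2: (unchanged — steady state)

.01110
00.10.
...0.0
.0.00.
0..111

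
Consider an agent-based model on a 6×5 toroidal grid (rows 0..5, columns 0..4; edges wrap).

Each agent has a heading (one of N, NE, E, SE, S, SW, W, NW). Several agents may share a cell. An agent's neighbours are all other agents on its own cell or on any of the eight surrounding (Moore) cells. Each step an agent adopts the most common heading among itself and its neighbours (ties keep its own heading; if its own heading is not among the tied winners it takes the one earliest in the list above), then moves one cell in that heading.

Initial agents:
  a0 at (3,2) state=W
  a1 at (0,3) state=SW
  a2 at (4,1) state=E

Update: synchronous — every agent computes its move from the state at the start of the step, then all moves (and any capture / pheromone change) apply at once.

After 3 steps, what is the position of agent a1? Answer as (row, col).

(3, 0)

t=1: a0@(3,1):W a1@(1,2):SW a2@(4,2):E
t=2: a0@(3,0):W a1@(2,1):SW a2@(4,3):E
t=3: a0@(3,4):W a1@(3,0):SW a2@(4,4):E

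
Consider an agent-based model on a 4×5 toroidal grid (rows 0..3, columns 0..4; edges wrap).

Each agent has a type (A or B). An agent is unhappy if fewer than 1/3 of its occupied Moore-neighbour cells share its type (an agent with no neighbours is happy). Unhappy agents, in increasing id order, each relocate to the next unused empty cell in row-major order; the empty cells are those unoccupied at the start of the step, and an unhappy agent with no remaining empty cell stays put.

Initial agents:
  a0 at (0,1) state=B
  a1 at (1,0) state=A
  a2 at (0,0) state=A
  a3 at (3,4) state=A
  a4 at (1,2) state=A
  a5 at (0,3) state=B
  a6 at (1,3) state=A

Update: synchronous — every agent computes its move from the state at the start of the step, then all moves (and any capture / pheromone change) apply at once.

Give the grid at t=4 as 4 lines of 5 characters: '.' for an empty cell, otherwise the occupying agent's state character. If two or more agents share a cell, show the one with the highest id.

AB.B.
A.AA.
.....
....A

t=1: a0@(0,2):B a1@(1,0):A a2@(0,0):A a3@(3,4):A a4@(1,2):A a5@(0,4):B a6@(1,3):A
t=2: a0@(0,1):B a1@(1,0):A a2@(0,0):A a3@(3,4):A a4@(1,2):A a5@(0,3):B a6@(1,3):A
t=3: a0@(0,2):B a1@(1,0):A a2@(0,0):A a3@(3,4):A a4@(1,2):A a5@(0,4):B a6@(1,3):A
t=4: a0@(0,1):B a1@(1,0):A a2@(0,0):A a3@(3,4):A a4@(1,2):A a5@(0,3):B a6@(1,3):A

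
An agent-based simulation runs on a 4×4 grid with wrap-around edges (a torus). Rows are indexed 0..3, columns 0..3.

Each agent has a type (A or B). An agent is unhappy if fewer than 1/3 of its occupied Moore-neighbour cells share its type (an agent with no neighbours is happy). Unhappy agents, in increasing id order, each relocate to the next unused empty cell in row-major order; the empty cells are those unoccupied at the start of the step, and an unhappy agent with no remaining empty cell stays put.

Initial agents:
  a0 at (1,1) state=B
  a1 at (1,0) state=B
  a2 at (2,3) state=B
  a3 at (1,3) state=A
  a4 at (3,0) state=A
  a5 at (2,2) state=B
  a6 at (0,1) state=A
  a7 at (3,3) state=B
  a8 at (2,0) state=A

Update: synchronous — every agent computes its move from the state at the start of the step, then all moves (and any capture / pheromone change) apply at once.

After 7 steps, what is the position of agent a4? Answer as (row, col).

(3, 0)

t=1: a0@(1,1):B a1@(1,0):B a2@(2,3):B a3@(0,0):A a4@(3,0):A a5@(2,2):B a6@(0,1):A a7@(3,3):B a8@(2,0):A
t=2: a0@(1,1):B a1@(1,0):B a2@(2,3):B a3@(0,0):A a4@(3,0):A a5@(2,2):B a6@(0,1):A a7@(3,3):B a8@(0,2):A
t=3: (unchanged — steady state)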